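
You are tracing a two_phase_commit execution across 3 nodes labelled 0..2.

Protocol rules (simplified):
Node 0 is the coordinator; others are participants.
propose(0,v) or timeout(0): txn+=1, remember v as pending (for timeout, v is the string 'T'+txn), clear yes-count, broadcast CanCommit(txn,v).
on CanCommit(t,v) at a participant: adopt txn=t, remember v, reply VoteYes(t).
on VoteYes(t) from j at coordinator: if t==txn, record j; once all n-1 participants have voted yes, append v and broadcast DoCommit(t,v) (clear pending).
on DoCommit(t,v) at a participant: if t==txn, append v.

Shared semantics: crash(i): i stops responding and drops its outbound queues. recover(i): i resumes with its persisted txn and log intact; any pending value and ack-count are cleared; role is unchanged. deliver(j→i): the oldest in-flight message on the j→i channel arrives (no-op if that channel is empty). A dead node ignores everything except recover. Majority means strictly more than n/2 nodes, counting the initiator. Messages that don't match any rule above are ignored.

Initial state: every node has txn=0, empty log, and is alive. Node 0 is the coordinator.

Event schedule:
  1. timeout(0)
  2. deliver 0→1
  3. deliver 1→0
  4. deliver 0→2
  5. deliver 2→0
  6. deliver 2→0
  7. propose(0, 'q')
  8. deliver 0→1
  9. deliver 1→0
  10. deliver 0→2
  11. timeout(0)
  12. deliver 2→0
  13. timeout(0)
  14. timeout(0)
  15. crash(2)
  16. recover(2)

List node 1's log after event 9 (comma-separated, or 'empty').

e1 timeout(0): 0[coor,t=1,-]
e2 deliver 0→1: 1[part,t=1,-]
e3 deliver 1→0: ·
e4 deliver 0→2: 2[part,t=1,-]
e5 deliver 2→0: 0[coor,t=1,T1]
e6 deliver 2→0: ·
e7 propose(0,'q'): 0[coor,t=2,T1]
e8 deliver 0→1: 1[part,t=1,T1]
e9 deliver 1→0: ·

T1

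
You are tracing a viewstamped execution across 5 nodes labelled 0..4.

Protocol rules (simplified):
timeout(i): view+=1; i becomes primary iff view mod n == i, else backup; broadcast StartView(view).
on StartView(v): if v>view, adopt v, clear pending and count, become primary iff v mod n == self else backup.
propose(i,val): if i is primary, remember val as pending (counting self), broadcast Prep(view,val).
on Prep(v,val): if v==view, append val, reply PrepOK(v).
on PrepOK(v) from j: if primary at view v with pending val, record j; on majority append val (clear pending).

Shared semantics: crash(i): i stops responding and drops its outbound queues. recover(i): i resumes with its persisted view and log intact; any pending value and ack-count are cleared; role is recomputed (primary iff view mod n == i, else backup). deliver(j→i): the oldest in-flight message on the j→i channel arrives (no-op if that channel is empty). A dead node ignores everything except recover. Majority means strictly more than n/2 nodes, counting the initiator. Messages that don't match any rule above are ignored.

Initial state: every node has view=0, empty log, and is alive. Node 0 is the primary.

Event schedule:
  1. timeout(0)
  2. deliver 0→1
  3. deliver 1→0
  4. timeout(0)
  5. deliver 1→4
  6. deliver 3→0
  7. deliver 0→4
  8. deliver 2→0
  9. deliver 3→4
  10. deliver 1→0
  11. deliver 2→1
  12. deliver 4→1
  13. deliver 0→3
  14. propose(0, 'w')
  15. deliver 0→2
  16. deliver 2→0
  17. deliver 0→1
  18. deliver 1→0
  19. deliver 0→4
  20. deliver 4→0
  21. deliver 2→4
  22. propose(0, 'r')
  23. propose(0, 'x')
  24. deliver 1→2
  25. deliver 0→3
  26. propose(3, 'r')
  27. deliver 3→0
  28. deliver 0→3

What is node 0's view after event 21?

e1 timeout(0): 0[back,v=1,-]
e2 deliver 0→1: 1[prim,v=1,-]
e3 deliver 1→0: ·
e4 timeout(0): 0[back,v=2,-]
e5 deliver 1→4: ·
e6 deliver 3→0: ·
e7 deliver 0→4: 4[back,v=1,-]
e8 deliver 2→0: ·
e9 deliver 3→4: ·
e10 deliver 1→0: ·
e11 deliver 2→1: ·
e12 deliver 4→1: ·
e13 deliver 0→3: 3[back,v=1,-]
e14 propose(0,'w'): ·
e15 deliver 0→2: 2[back,v=1,-]
e16 deliver 2→0: ·
e17 deliver 0→1: 1[back,v=2,-]
e18 deliver 1→0: ·
e19 deliver 0→4: 4[back,v=2,-]
e20 deliver 4→0: ·
e21 deliver 2→4: ·

2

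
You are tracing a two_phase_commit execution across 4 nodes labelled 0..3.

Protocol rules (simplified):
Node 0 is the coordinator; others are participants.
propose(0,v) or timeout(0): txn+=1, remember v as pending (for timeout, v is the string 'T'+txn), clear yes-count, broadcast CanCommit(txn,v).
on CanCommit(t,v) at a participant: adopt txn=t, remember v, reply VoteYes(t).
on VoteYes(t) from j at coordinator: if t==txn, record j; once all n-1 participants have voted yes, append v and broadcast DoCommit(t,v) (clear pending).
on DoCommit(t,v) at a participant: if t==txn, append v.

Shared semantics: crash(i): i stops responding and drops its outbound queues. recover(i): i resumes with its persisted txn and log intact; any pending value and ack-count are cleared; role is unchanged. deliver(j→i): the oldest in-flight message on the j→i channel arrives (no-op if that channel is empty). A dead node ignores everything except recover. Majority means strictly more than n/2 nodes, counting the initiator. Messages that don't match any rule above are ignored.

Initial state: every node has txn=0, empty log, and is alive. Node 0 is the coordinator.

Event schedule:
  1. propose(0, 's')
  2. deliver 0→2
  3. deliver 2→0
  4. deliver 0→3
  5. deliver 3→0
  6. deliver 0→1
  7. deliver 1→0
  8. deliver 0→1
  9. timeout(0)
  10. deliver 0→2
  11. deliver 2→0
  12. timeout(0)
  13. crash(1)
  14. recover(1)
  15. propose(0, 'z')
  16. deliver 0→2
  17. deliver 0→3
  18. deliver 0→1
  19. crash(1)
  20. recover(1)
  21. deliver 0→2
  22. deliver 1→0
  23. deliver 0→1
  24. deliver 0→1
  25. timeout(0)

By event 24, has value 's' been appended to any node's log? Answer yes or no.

1. propose(0,'s'):  <0:coor t1 ->
2. deliver 0→2:  <2:part t1 ->
3. deliver 2→0:  nop
4. deliver 0→3:  <3:part t1 ->
5. deliver 3→0:  nop
6. deliver 0→1:  <1:part t1 ->
7. deliver 1→0:  <0:coor t1 s>
8. deliver 0→1:  <1:part t1 s>
9. timeout(0):  <0:coor t2 s>
10. deliver 0→2:  <2:part t1 s>
11. deliver 2→0:  nop
12. timeout(0):  <0:coor t3 s>
13. crash(1):  <1:✗part t1 s>
14. recover(1):  <1:part t1 s>
15. propose(0,'z'):  <0:coor t4 s>
16. deliver 0→2:  <2:part t2 s>
17. deliver 0→3:  <3:part t1 s>
18. deliver 0→1:  <1:part t2 s>
19. crash(1):  <1:✗part t2 s>
20. recover(1):  <1:part t2 s>
21. deliver 0→2:  <2:part t3 s>
22. deliver 1→0:  nop
23. deliver 0→1:  <1:part t3 s>
24. deliver 0→1:  <1:part t4 s>

yes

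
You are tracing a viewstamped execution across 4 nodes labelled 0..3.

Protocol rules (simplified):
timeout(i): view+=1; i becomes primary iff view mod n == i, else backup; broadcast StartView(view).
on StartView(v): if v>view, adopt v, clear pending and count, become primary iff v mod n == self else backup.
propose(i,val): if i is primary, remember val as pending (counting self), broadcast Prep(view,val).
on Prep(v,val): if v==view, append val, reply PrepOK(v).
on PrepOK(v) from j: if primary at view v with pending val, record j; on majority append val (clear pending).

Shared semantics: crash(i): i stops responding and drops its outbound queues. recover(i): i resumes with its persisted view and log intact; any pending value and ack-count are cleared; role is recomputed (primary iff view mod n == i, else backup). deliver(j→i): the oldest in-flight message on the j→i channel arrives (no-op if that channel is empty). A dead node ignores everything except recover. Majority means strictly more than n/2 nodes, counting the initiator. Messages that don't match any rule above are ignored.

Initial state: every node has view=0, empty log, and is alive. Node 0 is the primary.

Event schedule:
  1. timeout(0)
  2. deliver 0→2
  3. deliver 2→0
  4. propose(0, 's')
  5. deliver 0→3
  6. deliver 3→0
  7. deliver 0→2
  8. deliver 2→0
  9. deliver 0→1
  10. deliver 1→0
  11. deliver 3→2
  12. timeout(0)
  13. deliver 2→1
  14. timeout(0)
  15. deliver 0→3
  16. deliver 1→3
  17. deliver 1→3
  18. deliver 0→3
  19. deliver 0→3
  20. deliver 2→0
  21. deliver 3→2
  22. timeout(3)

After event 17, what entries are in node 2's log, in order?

empty

[1] timeout(0) → N0(back v1 [-])
[2] deliver 0→2 → N2(back v1 [-])
[3] deliver 2→0 → ∅
[4] propose(0,'s') → ∅
[5] deliver 0→3 → N3(back v1 [-])
[6] deliver 3→0 → ∅
[7] deliver 0→2 → ∅
[8] deliver 2→0 → ∅
[9] deliver 0→1 → N1(prim v1 [-])
[10] deliver 1→0 → ∅
[11] deliver 3→2 → ∅
[12] timeout(0) → N0(back v2 [-])
[13] deliver 2→1 → ∅
[14] timeout(0) → N0(back v3 [-])
[15] deliver 0→3 → N3(back v2 [-])
[16] deliver 1→3 → ∅
[17] deliver 1→3 → ∅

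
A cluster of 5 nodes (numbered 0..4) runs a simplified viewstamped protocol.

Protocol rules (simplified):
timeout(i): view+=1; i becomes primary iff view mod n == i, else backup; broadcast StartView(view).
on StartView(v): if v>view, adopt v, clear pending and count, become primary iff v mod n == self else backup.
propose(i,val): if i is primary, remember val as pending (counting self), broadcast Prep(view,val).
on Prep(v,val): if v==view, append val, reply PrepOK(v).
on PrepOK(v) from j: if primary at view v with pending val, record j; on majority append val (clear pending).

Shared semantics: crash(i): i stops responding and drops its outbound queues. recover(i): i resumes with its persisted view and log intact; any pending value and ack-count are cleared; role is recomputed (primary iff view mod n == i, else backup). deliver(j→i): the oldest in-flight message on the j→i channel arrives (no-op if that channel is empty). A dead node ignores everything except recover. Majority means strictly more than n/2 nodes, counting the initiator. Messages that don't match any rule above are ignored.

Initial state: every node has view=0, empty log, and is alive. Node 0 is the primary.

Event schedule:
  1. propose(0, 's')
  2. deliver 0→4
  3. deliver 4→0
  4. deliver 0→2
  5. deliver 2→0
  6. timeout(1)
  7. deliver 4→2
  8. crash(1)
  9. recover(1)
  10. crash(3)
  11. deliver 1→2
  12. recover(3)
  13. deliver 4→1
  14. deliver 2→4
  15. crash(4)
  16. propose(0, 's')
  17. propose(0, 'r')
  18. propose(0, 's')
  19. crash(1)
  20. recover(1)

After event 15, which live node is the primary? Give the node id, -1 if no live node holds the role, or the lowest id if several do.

e1 propose(0,'s'): ·
e2 deliver 0→4: 4[back,v=0,s]
e3 deliver 4→0: ·
e4 deliver 0→2: 2[back,v=0,s]
e5 deliver 2→0: 0[prim,v=0,s]
e6 timeout(1): 1[prim,v=1,-]
e7 deliver 4→2: ·
e8 crash(1): 1[✗prim,v=1,-]
e9 recover(1): 1[prim,v=1,-]
e10 crash(3): 3[✗back,v=0,-]
e11 deliver 1→2: ·
e12 recover(3): 3[back,v=0,-]
e13 deliver 4→1: ·
e14 deliver 2→4: ·
e15 crash(4): 4[✗back,v=0,s]

0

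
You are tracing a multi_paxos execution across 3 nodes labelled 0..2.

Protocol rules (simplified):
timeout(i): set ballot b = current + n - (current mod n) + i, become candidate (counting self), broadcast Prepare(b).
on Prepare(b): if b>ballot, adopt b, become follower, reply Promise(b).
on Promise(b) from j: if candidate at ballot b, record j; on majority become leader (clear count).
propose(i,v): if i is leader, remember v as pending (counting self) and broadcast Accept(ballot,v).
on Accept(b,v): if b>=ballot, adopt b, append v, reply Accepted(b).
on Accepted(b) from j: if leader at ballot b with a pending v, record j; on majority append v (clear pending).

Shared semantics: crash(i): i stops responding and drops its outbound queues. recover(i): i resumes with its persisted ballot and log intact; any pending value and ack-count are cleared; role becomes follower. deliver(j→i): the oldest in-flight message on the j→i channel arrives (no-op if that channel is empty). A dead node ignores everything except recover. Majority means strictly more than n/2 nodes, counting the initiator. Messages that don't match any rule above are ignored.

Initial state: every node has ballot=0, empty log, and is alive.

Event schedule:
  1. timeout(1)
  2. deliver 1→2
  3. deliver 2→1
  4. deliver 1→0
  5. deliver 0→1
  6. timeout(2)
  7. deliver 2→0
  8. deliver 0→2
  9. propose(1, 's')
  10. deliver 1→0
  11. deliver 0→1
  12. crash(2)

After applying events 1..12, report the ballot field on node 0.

8

e1 timeout(1): 1[cand,b=4,-]
e2 deliver 1→2: 2[foll,b=4,-]
e3 deliver 2→1: 1[lead,b=4,-]
e4 deliver 1→0: 0[foll,b=4,-]
e5 deliver 0→1: ·
e6 timeout(2): 2[cand,b=8,-]
e7 deliver 2→0: 0[foll,b=8,-]
e8 deliver 0→2: 2[lead,b=8,-]
e9 propose(1,'s'): ·
e10 deliver 1→0: ·
e11 deliver 0→1: ·
e12 crash(2): 2[✗lead,b=8,-]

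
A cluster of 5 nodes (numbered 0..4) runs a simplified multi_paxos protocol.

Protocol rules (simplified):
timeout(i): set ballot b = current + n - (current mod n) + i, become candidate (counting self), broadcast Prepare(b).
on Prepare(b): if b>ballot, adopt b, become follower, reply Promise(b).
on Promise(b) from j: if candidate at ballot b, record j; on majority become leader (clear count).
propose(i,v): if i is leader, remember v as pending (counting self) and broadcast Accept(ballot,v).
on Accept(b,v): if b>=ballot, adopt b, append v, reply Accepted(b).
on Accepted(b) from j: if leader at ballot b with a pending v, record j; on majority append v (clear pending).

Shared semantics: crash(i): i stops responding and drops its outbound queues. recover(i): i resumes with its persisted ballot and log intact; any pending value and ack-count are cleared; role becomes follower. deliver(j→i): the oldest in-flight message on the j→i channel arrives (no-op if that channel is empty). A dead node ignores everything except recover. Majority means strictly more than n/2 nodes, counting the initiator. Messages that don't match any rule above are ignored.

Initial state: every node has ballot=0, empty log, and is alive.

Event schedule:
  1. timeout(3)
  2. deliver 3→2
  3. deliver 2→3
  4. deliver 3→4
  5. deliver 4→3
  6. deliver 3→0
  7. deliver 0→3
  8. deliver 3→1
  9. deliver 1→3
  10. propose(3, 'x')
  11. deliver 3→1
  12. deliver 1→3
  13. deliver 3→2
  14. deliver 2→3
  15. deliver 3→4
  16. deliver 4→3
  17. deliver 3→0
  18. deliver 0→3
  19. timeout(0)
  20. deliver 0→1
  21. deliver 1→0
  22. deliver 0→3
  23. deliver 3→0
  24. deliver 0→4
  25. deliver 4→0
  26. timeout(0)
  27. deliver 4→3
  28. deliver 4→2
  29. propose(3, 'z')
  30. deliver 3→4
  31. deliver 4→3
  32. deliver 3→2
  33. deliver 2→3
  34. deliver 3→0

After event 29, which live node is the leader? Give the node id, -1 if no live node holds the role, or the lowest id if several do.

after 1 — timeout(3): n3:cand/b8/[-]
after 2 — deliver 3→2: n2:foll/b8/[-]
after 3 — deliver 2→3: ·
after 4 — deliver 3→4: n4:foll/b8/[-]
after 5 — deliver 4→3: n3:lead/b8/[-]
after 6 — deliver 3→0: n0:foll/b8/[-]
after 7 — deliver 0→3: ·
after 8 — deliver 3→1: n1:foll/b8/[-]
after 9 — deliver 1→3: ·
after 10 — propose(3,'x'): ·
after 11 — deliver 3→1: n1:foll/b8/[x]
after 12 — deliver 1→3: ·
after 13 — deliver 3→2: n2:foll/b8/[x]
after 14 — deliver 2→3: n3:lead/b8/[x]
after 15 — deliver 3→4: n4:foll/b8/[x]
after 16 — deliver 4→3: ·
after 17 — deliver 3→0: n0:foll/b8/[x]
after 18 — deliver 0→3: ·
after 19 — timeout(0): n0:cand/b10/[x]
after 20 — deliver 0→1: n1:foll/b10/[x]
after 21 — deliver 1→0: ·
after 22 — deliver 0→3: n3:foll/b10/[x]
after 23 — deliver 3→0: n0:lead/b10/[x]
after 24 — deliver 0→4: n4:foll/b10/[x]
after 25 — deliver 4→0: ·
after 26 — timeout(0): n0:cand/b15/[x]
after 27 — deliver 4→3: ·
after 28 — deliver 4→2: ·
after 29 — propose(3,'z'): ·

-1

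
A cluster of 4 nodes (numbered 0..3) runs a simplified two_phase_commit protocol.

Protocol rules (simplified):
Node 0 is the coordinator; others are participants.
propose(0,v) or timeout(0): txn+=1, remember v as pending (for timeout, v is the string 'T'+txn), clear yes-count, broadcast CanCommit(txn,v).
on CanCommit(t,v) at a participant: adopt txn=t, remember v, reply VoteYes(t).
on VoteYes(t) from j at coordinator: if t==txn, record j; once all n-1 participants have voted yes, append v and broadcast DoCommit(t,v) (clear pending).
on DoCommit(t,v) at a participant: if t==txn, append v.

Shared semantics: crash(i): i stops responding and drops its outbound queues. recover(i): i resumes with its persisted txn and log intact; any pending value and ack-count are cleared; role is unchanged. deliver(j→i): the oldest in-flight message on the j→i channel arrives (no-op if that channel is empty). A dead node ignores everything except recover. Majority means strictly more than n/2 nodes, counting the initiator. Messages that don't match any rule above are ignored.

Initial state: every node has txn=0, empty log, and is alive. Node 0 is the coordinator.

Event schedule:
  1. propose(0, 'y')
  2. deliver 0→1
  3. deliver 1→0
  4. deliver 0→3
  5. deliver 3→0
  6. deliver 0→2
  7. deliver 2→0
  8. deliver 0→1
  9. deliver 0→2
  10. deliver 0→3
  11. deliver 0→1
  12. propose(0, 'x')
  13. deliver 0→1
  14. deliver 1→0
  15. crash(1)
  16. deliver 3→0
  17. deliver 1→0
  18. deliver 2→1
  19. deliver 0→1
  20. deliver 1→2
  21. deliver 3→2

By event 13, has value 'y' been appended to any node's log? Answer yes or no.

step 1 propose(0,'y'): 0={coor,t=1,log=-}
step 2 deliver 0→1: 1={part,t=1,log=-}
step 3 deliver 1→0: —
step 4 deliver 0→3: 3={part,t=1,log=-}
step 5 deliver 3→0: —
step 6 deliver 0→2: 2={part,t=1,log=-}
step 7 deliver 2→0: 0={coor,t=1,log=y}
step 8 deliver 0→1: 1={part,t=1,log=y}
step 9 deliver 0→2: 2={part,t=1,log=y}
step 10 deliver 0→3: 3={part,t=1,log=y}
step 11 deliver 0→1: —
step 12 propose(0,'x'): 0={coor,t=2,log=y}
step 13 deliver 0→1: 1={part,t=2,log=y}

yes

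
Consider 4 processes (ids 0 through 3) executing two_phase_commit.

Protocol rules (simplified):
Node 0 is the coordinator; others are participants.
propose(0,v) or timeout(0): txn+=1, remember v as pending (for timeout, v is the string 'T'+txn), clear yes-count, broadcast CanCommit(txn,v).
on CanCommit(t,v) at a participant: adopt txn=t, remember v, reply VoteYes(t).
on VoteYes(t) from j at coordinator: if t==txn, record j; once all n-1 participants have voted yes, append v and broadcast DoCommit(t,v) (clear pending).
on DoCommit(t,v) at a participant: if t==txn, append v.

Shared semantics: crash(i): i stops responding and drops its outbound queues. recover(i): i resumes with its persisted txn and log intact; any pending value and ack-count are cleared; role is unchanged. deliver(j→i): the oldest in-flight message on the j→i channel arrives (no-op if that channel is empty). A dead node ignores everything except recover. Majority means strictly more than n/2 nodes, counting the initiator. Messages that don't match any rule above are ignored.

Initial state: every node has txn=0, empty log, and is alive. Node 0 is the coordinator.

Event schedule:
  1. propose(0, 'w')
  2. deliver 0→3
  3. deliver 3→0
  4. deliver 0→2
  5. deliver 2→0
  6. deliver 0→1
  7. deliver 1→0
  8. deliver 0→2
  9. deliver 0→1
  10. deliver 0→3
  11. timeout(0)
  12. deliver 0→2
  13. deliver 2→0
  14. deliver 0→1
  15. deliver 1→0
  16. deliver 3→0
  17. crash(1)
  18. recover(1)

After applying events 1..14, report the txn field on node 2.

[1] propose(0,'w') → N0(coor t1 [-])
[2] deliver 0→3 → N3(part t1 [-])
[3] deliver 3→0 → ∅
[4] deliver 0→2 → N2(part t1 [-])
[5] deliver 2→0 → ∅
[6] deliver 0→1 → N1(part t1 [-])
[7] deliver 1→0 → N0(coor t1 [w])
[8] deliver 0→2 → N2(part t1 [w])
[9] deliver 0→1 → N1(part t1 [w])
[10] deliver 0→3 → N3(part t1 [w])
[11] timeout(0) → N0(coor t2 [w])
[12] deliver 0→2 → N2(part t2 [w])
[13] deliver 2→0 → ∅
[14] deliver 0→1 → N1(part t2 [w])

2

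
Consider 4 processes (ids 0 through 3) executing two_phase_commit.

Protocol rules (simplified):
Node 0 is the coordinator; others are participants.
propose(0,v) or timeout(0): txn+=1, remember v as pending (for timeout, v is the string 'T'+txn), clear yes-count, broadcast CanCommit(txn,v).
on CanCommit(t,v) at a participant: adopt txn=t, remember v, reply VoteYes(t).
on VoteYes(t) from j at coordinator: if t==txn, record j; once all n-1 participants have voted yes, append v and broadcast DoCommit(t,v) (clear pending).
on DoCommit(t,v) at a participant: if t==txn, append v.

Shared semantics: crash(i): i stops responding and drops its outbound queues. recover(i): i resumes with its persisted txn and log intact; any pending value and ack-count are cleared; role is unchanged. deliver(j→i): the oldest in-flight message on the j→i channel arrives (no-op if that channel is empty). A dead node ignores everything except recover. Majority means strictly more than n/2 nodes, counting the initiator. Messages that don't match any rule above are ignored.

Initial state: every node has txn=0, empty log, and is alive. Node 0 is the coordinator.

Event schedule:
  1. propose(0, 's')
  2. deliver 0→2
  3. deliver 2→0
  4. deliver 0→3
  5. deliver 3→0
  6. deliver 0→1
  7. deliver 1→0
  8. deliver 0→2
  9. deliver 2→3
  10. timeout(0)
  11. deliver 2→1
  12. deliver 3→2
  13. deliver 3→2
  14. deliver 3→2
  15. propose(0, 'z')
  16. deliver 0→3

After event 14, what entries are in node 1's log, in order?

empty

e1 propose(0,'s'): 0[coor,t=1,-]
e2 deliver 0→2: 2[part,t=1,-]
e3 deliver 2→0: ·
e4 deliver 0→3: 3[part,t=1,-]
e5 deliver 3→0: ·
e6 deliver 0→1: 1[part,t=1,-]
e7 deliver 1→0: 0[coor,t=1,s]
e8 deliver 0→2: 2[part,t=1,s]
e9 deliver 2→3: ·
e10 timeout(0): 0[coor,t=2,s]
e11 deliver 2→1: ·
e12 deliver 3→2: ·
e13 deliver 3→2: ·
e14 deliver 3→2: ·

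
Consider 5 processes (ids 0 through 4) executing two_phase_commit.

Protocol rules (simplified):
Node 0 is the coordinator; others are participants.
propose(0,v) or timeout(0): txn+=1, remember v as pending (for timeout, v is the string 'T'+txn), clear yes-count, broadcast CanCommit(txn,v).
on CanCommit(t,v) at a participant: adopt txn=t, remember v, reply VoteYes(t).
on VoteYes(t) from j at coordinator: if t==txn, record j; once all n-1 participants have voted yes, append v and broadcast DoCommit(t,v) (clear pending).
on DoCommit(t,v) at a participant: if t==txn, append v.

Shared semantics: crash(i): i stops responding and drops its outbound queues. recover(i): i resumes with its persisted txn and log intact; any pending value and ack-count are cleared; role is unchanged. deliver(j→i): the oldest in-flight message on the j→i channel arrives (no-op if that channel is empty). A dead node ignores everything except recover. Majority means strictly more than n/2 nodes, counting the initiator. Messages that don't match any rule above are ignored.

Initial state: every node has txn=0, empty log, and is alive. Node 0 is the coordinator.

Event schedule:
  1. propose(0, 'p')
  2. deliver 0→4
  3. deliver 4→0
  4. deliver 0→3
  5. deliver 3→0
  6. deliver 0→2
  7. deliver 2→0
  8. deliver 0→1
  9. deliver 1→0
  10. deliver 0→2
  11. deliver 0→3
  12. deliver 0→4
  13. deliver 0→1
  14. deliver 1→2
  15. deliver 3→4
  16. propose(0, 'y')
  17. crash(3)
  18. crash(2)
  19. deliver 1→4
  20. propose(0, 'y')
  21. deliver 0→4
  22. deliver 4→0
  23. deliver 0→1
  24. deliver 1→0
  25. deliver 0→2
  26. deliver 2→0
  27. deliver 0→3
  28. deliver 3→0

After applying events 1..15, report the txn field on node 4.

after 1 — propose(0,'p'): n0:coor/t1/[-]
after 2 — deliver 0→4: n4:part/t1/[-]
after 3 — deliver 4→0: ·
after 4 — deliver 0→3: n3:part/t1/[-]
after 5 — deliver 3→0: ·
after 6 — deliver 0→2: n2:part/t1/[-]
after 7 — deliver 2→0: ·
after 8 — deliver 0→1: n1:part/t1/[-]
after 9 — deliver 1→0: n0:coor/t1/[p]
after 10 — deliver 0→2: n2:part/t1/[p]
after 11 — deliver 0→3: n3:part/t1/[p]
after 12 — deliver 0→4: n4:part/t1/[p]
after 13 — deliver 0→1: n1:part/t1/[p]
after 14 — deliver 1→2: ·
after 15 — deliver 3→4: ·

1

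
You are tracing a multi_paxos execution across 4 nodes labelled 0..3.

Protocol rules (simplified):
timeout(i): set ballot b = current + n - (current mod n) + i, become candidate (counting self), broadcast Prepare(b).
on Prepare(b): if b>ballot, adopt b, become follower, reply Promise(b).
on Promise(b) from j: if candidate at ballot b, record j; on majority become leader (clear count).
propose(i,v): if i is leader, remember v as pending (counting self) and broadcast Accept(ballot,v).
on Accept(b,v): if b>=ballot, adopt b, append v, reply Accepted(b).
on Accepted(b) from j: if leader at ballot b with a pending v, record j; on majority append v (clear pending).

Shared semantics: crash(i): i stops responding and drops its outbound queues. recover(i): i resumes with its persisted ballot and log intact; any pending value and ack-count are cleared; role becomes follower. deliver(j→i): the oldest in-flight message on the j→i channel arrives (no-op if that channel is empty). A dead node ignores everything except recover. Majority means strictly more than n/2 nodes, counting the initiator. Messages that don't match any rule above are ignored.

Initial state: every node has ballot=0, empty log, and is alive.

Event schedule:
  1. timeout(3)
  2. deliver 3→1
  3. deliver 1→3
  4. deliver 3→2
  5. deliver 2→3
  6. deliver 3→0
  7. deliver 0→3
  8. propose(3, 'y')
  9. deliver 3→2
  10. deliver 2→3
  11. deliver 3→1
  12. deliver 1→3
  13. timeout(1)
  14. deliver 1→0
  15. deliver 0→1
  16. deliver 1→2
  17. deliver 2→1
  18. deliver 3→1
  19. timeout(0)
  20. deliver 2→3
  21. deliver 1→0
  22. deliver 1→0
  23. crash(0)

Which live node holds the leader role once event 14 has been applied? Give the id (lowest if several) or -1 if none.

3

1. timeout(3):  <3:cand b7 ->
2. deliver 3→1:  <1:foll b7 ->
3. deliver 1→3:  nop
4. deliver 3→2:  <2:foll b7 ->
5. deliver 2→3:  <3:lead b7 ->
6. deliver 3→0:  <0:foll b7 ->
7. deliver 0→3:  nop
8. propose(3,'y'):  nop
9. deliver 3→2:  <2:foll b7 y>
10. deliver 2→3:  nop
11. deliver 3→1:  <1:foll b7 y>
12. deliver 1→3:  <3:lead b7 y>
13. timeout(1):  <1:cand b9 y>
14. deliver 1→0:  <0:foll b9 ->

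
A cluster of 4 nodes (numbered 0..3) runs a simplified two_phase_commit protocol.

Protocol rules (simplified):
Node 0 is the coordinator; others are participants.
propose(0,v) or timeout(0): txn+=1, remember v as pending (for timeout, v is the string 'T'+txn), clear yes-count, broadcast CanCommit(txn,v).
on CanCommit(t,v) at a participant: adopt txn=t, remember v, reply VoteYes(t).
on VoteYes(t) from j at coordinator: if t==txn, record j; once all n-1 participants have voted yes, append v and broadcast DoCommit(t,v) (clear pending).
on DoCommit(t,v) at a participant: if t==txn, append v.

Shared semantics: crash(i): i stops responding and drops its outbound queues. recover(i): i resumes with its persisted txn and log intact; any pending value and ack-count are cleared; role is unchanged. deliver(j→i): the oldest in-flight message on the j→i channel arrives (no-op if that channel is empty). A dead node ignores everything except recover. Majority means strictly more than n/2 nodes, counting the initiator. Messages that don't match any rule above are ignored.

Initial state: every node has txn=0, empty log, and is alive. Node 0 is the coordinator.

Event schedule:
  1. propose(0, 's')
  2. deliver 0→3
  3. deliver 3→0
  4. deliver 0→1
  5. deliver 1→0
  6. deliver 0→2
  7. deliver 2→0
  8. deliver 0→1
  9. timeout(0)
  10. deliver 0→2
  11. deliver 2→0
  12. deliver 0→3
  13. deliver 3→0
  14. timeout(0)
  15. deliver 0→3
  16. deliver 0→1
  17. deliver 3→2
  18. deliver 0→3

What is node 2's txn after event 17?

[1] propose(0,'s') → N0(coor t1 [-])
[2] deliver 0→3 → N3(part t1 [-])
[3] deliver 3→0 → ∅
[4] deliver 0→1 → N1(part t1 [-])
[5] deliver 1→0 → ∅
[6] deliver 0→2 → N2(part t1 [-])
[7] deliver 2→0 → N0(coor t1 [s])
[8] deliver 0→1 → N1(part t1 [s])
[9] timeout(0) → N0(coor t2 [s])
[10] deliver 0→2 → N2(part t1 [s])
[11] deliver 2→0 → ∅
[12] deliver 0→3 → N3(part t1 [s])
[13] deliver 3→0 → ∅
[14] timeout(0) → N0(coor t3 [s])
[15] deliver 0→3 → N3(part t2 [s])
[16] deliver 0→1 → N1(part t2 [s])
[17] deliver 3→2 → ∅

1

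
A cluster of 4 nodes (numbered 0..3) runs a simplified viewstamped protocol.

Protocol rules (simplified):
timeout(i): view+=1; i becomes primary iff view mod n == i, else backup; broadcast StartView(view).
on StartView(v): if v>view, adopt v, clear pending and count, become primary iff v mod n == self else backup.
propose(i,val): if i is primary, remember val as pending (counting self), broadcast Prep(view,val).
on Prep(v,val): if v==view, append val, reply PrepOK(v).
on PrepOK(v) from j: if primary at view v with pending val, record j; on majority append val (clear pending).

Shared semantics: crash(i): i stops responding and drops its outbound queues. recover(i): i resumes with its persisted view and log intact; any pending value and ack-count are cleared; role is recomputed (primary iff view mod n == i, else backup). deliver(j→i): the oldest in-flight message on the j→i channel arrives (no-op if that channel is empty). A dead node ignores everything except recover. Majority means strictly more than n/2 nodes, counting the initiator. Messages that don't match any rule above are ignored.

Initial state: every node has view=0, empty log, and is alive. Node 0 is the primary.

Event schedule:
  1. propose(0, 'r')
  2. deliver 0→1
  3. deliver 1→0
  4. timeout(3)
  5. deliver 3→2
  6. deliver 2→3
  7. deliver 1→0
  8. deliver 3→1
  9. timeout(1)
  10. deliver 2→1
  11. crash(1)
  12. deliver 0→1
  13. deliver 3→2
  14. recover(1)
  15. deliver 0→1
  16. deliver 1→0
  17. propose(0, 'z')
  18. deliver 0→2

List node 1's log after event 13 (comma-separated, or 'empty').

r

step 1 propose(0,'r'): —
step 2 deliver 0→1: 1={back,v=0,log=r}
step 3 deliver 1→0: —
step 4 timeout(3): 3={back,v=1,log=-}
step 5 deliver 3→2: 2={back,v=1,log=-}
step 6 deliver 2→3: —
step 7 deliver 1→0: —
step 8 deliver 3→1: 1={prim,v=1,log=r}
step 9 timeout(1): 1={back,v=2,log=r}
step 10 deliver 2→1: —
step 11 crash(1): 1={✗back,v=2,log=r}
step 12 deliver 0→1: —
step 13 deliver 3→2: —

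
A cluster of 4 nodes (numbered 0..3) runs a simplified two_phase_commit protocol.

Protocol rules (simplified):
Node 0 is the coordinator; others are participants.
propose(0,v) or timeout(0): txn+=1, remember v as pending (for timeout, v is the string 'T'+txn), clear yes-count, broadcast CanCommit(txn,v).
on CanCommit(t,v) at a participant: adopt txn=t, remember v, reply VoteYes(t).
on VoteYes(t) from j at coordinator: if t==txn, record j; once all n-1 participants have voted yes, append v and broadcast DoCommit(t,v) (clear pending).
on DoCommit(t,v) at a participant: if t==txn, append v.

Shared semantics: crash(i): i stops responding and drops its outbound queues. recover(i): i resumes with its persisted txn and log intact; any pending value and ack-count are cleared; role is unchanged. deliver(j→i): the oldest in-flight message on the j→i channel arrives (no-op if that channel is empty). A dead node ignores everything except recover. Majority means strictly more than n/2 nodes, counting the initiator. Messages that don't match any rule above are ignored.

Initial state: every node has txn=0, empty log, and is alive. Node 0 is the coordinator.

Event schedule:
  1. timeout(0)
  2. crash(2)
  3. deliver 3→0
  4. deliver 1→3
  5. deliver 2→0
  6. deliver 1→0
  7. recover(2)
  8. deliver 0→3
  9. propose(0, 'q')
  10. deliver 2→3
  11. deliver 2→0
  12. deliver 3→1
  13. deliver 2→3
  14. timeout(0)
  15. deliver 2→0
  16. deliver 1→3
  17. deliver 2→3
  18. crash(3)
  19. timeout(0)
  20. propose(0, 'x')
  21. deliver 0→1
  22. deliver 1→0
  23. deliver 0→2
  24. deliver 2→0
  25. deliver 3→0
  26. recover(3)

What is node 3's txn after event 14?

1. timeout(0):  <0:coor t1 ->
2. crash(2):  <2:✗part t0 ->
3. deliver 3→0:  nop
4. deliver 1→3:  nop
5. deliver 2→0:  nop
6. deliver 1→0:  nop
7. recover(2):  <2:part t0 ->
8. deliver 0→3:  <3:part t1 ->
9. propose(0,'q'):  <0:coor t2 ->
10. deliver 2→3:  nop
11. deliver 2→0:  nop
12. deliver 3→1:  nop
13. deliver 2→3:  nop
14. timeout(0):  <0:coor t3 ->

1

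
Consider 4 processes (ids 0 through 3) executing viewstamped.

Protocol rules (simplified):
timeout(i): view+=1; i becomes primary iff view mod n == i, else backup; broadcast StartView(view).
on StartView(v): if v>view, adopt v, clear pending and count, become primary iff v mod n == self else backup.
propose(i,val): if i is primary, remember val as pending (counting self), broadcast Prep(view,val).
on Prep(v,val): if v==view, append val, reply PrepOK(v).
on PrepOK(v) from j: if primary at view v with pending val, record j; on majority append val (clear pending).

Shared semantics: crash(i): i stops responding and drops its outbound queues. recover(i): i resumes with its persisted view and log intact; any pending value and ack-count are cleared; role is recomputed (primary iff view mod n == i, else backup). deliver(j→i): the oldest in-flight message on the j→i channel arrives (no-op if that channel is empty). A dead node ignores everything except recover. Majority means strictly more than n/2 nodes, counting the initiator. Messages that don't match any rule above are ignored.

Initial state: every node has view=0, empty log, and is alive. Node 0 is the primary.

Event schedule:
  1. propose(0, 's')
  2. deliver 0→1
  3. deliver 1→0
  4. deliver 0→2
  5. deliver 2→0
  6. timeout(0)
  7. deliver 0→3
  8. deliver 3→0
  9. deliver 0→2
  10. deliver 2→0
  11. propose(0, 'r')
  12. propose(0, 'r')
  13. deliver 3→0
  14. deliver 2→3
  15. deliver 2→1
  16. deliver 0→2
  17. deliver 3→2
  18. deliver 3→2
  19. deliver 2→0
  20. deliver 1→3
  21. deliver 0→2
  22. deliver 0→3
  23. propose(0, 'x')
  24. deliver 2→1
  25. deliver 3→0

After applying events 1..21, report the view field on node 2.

1

step 1 propose(0,'s'): —
step 2 deliver 0→1: 1={back,v=0,log=s}
step 3 deliver 1→0: —
step 4 deliver 0→2: 2={back,v=0,log=s}
step 5 deliver 2→0: 0={prim,v=0,log=s}
step 6 timeout(0): 0={back,v=1,log=s}
step 7 deliver 0→3: 3={back,v=0,log=s}
step 8 deliver 3→0: —
step 9 deliver 0→2: 2={back,v=1,log=s}
step 10 deliver 2→0: —
step 11 propose(0,'r'): —
step 12 propose(0,'r'): —
step 13 deliver 3→0: —
step 14 deliver 2→3: —
step 15 deliver 2→1: —
step 16 deliver 0→2: —
step 17 deliver 3→2: —
step 18 deliver 3→2: —
step 19 deliver 2→0: —
step 20 deliver 1→3: —
step 21 deliver 0→2: —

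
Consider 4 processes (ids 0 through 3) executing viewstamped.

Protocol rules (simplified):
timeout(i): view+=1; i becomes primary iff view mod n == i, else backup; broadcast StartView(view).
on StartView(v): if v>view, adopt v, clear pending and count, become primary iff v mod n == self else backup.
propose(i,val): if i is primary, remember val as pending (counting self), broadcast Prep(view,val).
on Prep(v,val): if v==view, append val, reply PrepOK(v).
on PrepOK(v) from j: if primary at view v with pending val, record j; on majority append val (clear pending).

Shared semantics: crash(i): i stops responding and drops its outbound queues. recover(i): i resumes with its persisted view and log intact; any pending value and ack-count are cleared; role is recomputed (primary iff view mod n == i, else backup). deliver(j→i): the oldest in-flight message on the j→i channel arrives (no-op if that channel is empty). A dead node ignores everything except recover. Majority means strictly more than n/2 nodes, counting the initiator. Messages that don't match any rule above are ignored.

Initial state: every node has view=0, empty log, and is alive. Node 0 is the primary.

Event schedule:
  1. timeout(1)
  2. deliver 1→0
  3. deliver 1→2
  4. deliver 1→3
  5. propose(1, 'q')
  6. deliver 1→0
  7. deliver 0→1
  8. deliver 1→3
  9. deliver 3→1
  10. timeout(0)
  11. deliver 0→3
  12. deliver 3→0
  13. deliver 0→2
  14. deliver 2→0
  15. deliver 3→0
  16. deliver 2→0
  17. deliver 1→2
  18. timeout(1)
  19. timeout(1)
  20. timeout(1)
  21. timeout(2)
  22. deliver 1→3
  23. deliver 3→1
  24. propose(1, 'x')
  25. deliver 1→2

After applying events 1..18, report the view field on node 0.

2

1. timeout(1):  <1:prim v1 ->
2. deliver 1→0:  <0:back v1 ->
3. deliver 1→2:  <2:back v1 ->
4. deliver 1→3:  <3:back v1 ->
5. propose(1,'q'):  nop
6. deliver 1→0:  <0:back v1 q>
7. deliver 0→1:  nop
8. deliver 1→3:  <3:back v1 q>
9. deliver 3→1:  <1:prim v1 q>
10. timeout(0):  <0:back v2 q>
11. deliver 0→3:  <3:back v2 q>
12. deliver 3→0:  nop
13. deliver 0→2:  <2:prim v2 ->
14. deliver 2→0:  nop
15. deliver 3→0:  nop
16. deliver 2→0:  nop
17. deliver 1→2:  nop
18. timeout(1):  <1:back v2 q>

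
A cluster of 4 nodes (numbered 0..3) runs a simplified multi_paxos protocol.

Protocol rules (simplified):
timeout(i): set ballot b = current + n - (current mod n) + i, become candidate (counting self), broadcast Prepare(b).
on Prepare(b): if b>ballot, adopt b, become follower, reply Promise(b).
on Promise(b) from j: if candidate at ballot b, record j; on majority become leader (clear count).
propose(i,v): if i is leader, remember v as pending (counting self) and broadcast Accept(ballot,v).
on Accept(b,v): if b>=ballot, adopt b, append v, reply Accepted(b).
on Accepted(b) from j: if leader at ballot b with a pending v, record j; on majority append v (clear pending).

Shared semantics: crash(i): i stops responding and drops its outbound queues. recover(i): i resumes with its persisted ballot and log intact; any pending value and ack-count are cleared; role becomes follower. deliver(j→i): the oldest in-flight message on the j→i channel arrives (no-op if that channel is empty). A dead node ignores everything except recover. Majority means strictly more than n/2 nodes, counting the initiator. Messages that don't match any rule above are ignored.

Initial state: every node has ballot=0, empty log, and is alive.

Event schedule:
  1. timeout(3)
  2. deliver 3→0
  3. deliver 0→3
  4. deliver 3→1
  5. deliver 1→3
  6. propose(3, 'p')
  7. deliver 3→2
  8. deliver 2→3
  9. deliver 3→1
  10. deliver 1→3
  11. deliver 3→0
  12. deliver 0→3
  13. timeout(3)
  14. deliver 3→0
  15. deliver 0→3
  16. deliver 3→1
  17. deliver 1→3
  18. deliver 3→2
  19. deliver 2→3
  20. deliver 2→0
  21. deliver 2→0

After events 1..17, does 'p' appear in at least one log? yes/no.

e1 timeout(3): 3[cand,b=7,-]
e2 deliver 3→0: 0[foll,b=7,-]
e3 deliver 0→3: ·
e4 deliver 3→1: 1[foll,b=7,-]
e5 deliver 1→3: 3[lead,b=7,-]
e6 propose(3,'p'): ·
e7 deliver 3→2: 2[foll,b=7,-]
e8 deliver 2→3: ·
e9 deliver 3→1: 1[foll,b=7,p]
e10 deliver 1→3: ·
e11 deliver 3→0: 0[foll,b=7,p]
e12 deliver 0→3: 3[lead,b=7,p]
e13 timeout(3): 3[cand,b=11,p]
e14 deliver 3→0: 0[foll,b=11,p]
e15 deliver 0→3: ·
e16 deliver 3→1: 1[foll,b=11,p]
e17 deliver 1→3: 3[lead,b=11,p]

yes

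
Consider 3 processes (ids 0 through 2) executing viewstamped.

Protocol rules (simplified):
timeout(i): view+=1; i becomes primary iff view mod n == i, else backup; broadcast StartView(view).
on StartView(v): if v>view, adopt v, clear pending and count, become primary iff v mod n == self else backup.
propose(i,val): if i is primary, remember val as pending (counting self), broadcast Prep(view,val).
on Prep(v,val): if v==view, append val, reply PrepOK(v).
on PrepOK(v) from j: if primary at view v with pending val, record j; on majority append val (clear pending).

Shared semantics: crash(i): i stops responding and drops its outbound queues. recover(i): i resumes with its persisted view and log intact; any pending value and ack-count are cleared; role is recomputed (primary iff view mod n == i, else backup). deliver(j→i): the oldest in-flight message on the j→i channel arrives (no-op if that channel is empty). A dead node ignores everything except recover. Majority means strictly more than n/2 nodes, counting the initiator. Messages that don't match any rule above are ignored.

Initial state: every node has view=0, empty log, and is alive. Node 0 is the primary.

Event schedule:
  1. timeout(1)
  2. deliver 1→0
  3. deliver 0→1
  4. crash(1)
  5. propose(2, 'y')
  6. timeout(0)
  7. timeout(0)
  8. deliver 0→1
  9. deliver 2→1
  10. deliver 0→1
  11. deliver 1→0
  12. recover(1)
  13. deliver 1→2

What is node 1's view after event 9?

e1 timeout(1): 1[prim,v=1,-]
e2 deliver 1→0: 0[back,v=1,-]
e3 deliver 0→1: ·
e4 crash(1): 1[✗prim,v=1,-]
e5 propose(2,'y'): ·
e6 timeout(0): 0[back,v=2,-]
e7 timeout(0): 0[prim,v=3,-]
e8 deliver 0→1: ·
e9 deliver 2→1: ·

1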